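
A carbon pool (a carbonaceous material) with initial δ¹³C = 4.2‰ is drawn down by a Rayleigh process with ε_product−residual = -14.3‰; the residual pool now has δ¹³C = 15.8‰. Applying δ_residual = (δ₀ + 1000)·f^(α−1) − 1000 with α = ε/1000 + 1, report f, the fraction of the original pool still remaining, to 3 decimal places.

0.448

α − 1 = ε/1000 = -0.0143
(δ_res + 1000)/(δ₀ + 1000) = (15.8 + 1000)/(4.2 + 1000) = 1015.8/1004.2 = 1.011551
f = 1.011551^(1/-0.0143) = exp(ln(1.011551)/-0.0143) = exp(0.01149/-0.0143)
f = exp(-0.8032) = 0.4479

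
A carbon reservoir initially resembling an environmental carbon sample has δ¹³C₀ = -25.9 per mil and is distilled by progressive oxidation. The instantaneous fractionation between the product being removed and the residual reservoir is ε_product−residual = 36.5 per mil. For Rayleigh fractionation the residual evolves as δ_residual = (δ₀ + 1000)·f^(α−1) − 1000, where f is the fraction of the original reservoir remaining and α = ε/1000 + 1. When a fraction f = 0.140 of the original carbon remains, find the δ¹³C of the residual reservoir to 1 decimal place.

-93.4 per mil

Rayleigh residual: δ_res = (δ₀ + 1000)·f^(α−1) − 1000
α = ε/1000 + 1 = 1.03650, so α − 1 = 0.03650
f^(α−1) = 0.140^(0.03650) = 0.930751
δ_res = (-25.9 + 1000) × 0.930751 − 1000 = 906.645 − 1000 = -93.36 per mil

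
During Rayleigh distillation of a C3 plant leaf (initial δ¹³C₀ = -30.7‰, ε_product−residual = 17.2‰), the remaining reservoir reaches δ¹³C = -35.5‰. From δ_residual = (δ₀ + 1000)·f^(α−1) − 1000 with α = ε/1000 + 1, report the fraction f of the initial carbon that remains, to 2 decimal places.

0.75

α − 1 = ε/1000 = 0.0172
(δ_res + 1000)/(δ₀ + 1000) = (-35.5 + 1000)/(-30.7 + 1000) = 964.5/969.3 = 0.995048
f = 0.995048^(1/0.0172) = exp(ln(0.995048)/0.0172) = exp(-0.00496/0.0172)
f = exp(-0.2886) = 0.7493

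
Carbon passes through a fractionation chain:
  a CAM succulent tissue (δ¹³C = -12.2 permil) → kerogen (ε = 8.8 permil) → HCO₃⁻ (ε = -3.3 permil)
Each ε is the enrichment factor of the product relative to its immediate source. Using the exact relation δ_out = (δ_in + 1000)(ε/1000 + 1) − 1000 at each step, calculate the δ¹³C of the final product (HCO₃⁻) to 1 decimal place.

-6.8 permil

step 1: δ = (-12.20 + 1000)·(8.8/1000 + 1) − 1000 = -3.51 permil
step 2: δ = (-3.51 + 1000)·(-3.3/1000 + 1) − 1000 = -6.80 permil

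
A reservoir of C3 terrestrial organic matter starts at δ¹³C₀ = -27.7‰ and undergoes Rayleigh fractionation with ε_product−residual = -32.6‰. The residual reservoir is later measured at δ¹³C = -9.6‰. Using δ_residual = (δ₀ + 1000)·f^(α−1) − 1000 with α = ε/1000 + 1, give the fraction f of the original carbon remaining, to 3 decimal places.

α − 1 = ε/1000 = -0.0326
(δ_res + 1000)/(δ₀ + 1000) = (-9.6 + 1000)/(-27.7 + 1000) = 990.4/972.3 = 1.018616
f = 1.018616^(1/-0.0326) = exp(ln(1.018616)/-0.0326) = exp(0.01844/-0.0326)
f = exp(-0.5658) = 0.5679

0.568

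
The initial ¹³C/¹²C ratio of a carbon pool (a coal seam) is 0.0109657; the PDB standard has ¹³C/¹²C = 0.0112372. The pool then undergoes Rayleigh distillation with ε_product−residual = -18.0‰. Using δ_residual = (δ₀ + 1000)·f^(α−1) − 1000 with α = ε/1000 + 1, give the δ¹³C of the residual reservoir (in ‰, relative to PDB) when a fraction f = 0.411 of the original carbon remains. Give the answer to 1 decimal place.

-8.4‰

δ₀ = (0.0109657/0.0112372 − 1)×1000 = (0.975839 − 1)×1000 = -24.161‰
α − 1 = ε/1000 = -0.0180
f^(α−1) = 0.411^(-0.0180) = 1.016134
δ_res = (-24.161 + 1000) × 1.016134 − 1000 = 991.583 − 1000 = -8.42‰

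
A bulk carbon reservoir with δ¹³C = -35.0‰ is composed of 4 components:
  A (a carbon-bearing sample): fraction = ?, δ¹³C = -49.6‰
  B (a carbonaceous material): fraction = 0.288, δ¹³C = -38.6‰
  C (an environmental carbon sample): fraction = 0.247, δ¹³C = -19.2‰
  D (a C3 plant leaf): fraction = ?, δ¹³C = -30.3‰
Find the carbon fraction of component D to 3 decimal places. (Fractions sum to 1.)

0.203

Let f_D and f_A be the unknown fractions; fractions sum to 1 so f_D + f_A = 0.465.
Mass balance: Σ fᵢ·δᵢ = δ_bulk ⇒ f_D·(-30.3) + f_A·(-49.6) = -35.0 − (-15.859) = -19.141
Substitute f_A = 0.465 − f_D:
f_D·(-30.3 − -49.6) = -19.141 − 0.465×(-49.6) = 3.923
f_D = 3.923 / 19.3 = 0.2033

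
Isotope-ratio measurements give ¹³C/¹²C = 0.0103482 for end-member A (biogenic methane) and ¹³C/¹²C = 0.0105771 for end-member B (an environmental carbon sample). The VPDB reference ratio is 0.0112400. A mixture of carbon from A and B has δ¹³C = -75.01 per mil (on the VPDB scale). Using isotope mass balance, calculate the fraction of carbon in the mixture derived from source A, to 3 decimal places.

δ_A = (0.0103482/0.0112400 − 1)×1000 = (0.920658 − 1)×1000 = -79.342 per mil
δ_B = (0.0105771/0.0112400 − 1)×1000 = (0.941023 − 1)×1000 = -58.977 per mil
f_A = (δ_mix − δ_B)/(δ_A − δ_B) = (-75.01 − (-58.977))/(-79.342 − (-58.977))
f_A = -16.033 / -20.365 = 0.7873

0.787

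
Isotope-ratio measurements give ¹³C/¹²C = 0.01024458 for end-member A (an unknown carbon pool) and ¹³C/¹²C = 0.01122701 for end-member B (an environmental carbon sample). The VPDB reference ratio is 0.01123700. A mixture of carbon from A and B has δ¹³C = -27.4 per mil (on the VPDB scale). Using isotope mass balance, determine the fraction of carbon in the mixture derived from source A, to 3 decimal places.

δ_A = (0.01024458/0.01123700 − 1)×1000 = (0.911683 − 1)×1000 = -88.317 per mil
δ_B = (0.01122701/0.01123700 − 1)×1000 = (0.999111 − 1)×1000 = -0.889 per mil
f_A = (δ_mix − δ_B)/(δ_A − δ_B) = (-27.4 − (-0.889))/(-88.317 − (-0.889))
f_A = -26.511 / -87.428 = 0.3032

0.303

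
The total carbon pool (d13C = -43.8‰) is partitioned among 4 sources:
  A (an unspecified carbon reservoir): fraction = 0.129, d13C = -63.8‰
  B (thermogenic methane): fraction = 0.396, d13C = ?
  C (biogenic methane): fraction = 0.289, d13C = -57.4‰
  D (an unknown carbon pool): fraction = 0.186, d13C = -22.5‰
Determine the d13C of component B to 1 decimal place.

-37.4‰

Isotope mass balance: δ_bulk = Σ fᵢ·δᵢ.
-43.8 = 0.129×(-63.8) + 0.396×δ_B + 0.289×(-57.4) + 0.186×(-22.5)
0.396·δ_B = -43.8 − (-29.004) = -14.796
δ_B = -14.796 / 0.396 = -37.36‰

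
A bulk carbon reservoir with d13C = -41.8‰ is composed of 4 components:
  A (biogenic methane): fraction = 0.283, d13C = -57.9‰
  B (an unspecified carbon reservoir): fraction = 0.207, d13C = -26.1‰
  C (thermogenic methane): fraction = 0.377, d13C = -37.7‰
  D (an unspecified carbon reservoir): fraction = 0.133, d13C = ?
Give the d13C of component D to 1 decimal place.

-43.6‰

Isotope mass balance: δ_bulk = Σ fᵢ·δᵢ.
-41.8 = 0.283×(-57.9) + 0.207×(-26.1) + 0.377×(-37.7) + 0.133×δ_D
0.133·δ_D = -41.8 − (-36.001) = -5.799
δ_D = -5.799 / 0.133 = -43.60‰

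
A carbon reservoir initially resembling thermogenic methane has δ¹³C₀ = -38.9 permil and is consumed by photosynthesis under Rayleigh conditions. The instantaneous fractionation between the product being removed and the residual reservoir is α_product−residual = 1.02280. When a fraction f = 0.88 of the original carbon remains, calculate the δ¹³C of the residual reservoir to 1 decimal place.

-41.7 permil

Rayleigh residual: δ_res = (δ₀ + 1000)·f^(α−1) − 1000
α − 1 = 0.02280
f^(α−1) = 0.88^(0.02280) = 0.997090
δ_res = (-38.9 + 1000) × 0.997090 − 1000 = 958.303 − 1000 = -41.70 permil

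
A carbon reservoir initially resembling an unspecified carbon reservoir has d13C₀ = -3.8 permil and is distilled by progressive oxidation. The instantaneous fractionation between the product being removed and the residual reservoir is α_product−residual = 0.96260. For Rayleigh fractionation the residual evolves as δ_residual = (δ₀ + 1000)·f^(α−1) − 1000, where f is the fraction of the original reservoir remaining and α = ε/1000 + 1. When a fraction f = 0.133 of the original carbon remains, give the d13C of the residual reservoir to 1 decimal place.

Rayleigh residual: δ_res = (δ₀ + 1000)·f^(α−1) − 1000
α − 1 = -0.03740
f^(α−1) = 0.133^(-0.03740) = 1.078370
δ_res = (-3.8 + 1000) × 1.078370 − 1000 = 1074.273 − 1000 = 74.27 permil

74.3 permil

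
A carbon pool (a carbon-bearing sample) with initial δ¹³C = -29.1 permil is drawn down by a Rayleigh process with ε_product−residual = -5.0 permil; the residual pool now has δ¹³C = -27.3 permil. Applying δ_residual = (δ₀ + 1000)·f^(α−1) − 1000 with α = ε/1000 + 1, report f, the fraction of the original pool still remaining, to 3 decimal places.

α − 1 = ε/1000 = -0.0050
(δ_res + 1000)/(δ₀ + 1000) = (-27.3 + 1000)/(-29.1 + 1000) = 972.7/970.9 = 1.001854
f = 1.001854^(1/-0.0050) = exp(ln(1.001854)/-0.0050) = exp(0.00185/-0.0050)
f = exp(-0.3704) = 0.6904

0.690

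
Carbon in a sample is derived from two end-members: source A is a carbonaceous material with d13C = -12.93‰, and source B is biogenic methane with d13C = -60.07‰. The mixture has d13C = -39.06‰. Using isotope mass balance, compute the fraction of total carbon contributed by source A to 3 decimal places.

0.446

δ_mix = f_A·δ_A + (1 − f_A)·δ_B  ⇒  f_A = (δ_mix − δ_B)/(δ_A − δ_B)
f_A = (-39.06 − (-60.07)) / (-12.93 − (-60.07))
f_A = 21.01 / 47.14 = 0.4457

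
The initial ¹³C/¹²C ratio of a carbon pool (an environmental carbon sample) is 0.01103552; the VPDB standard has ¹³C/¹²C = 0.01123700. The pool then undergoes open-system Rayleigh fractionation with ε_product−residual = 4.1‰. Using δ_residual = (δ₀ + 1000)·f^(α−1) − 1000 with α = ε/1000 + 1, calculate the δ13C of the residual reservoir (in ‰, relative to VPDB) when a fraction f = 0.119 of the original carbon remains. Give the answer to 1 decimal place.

δ₀ = (0.01103552/0.01123700 − 1)×1000 = (0.982070 − 1)×1000 = -17.930‰
α − 1 = ε/1000 = 0.0041
f^(α−1) = 0.119^(0.0041) = 0.991311
δ_res = (-17.930 + 1000) × 0.991311 − 1000 = 973.536 − 1000 = -26.46‰

-26.5‰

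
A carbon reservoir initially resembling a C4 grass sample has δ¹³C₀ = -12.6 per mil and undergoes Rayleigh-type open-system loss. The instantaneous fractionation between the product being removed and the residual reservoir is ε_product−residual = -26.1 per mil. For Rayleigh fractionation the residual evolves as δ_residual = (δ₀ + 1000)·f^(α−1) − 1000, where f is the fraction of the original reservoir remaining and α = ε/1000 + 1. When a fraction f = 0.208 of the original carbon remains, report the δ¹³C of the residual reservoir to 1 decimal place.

28.7 per mil

Rayleigh residual: δ_res = (δ₀ + 1000)·f^(α−1) − 1000
α = ε/1000 + 1 = 0.97390, so α − 1 = -0.02610
f^(α−1) = 0.208^(-0.02610) = 1.041834
δ_res = (-12.6 + 1000) × 1.041834 − 1000 = 1028.707 − 1000 = 28.71 per mil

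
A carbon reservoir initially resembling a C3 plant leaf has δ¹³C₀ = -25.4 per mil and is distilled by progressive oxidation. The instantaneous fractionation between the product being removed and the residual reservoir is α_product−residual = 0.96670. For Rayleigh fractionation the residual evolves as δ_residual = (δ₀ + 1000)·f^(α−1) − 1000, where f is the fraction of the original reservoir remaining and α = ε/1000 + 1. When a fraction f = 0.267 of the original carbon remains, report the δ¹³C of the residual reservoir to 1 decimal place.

18.4 per mil

Rayleigh residual: δ_res = (δ₀ + 1000)·f^(α−1) − 1000
α − 1 = -0.03330
f^(α−1) = 0.267^(-0.03330) = 1.044954
δ_res = (-25.4 + 1000) × 1.044954 − 1000 = 1018.412 − 1000 = 18.41 per mil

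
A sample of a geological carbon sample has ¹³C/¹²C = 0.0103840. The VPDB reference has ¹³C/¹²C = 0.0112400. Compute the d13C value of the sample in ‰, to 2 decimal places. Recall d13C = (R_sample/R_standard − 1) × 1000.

d13C = (R_sample / R_standard − 1) × 1000
R_sample / R_standard = 0.0103840 / 0.0112400 = 0.923843
d13C = (0.923843 − 1) × 1000 = -76.157‰

-76.16‰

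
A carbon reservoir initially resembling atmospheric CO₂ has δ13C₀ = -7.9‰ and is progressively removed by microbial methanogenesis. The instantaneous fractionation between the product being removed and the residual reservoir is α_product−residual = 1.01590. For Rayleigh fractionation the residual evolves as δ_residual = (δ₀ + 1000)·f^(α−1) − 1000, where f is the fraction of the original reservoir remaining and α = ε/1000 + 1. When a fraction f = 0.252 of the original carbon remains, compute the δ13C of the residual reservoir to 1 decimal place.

-29.4‰

Rayleigh residual: δ_res = (δ₀ + 1000)·f^(α−1) − 1000
α − 1 = 0.01590
f^(α−1) = 0.252^(0.01590) = 0.978323
δ_res = (-7.9 + 1000) × 0.978323 − 1000 = 970.594 − 1000 = -29.41‰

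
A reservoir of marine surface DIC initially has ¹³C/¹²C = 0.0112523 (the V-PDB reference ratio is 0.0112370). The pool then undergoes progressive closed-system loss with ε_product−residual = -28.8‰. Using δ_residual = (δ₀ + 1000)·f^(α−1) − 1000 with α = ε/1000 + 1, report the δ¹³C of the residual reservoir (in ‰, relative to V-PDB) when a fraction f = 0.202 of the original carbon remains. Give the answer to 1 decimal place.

48.6‰

δ₀ = (0.0112523/0.0112370 − 1)×1000 = (1.001362 − 1)×1000 = 1.362‰
α − 1 = ε/1000 = -0.0288
f^(α−1) = 0.202^(-0.0288) = 1.047143
δ_res = (1.362 + 1000) × 1.047143 − 1000 = 1048.568 − 1000 = 48.57‰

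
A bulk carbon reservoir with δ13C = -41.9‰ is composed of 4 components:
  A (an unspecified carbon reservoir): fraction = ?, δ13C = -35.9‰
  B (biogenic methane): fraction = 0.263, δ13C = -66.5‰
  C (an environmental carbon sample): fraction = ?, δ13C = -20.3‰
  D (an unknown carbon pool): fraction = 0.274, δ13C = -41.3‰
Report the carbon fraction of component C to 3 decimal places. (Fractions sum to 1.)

Let f_C and f_A be the unknown fractions; fractions sum to 1 so f_C + f_A = 0.463.
Mass balance: Σ fᵢ·δᵢ = δ_bulk ⇒ f_C·(-20.3) + f_A·(-35.9) = -41.9 − (-28.806) = -13.094
Substitute f_A = 0.463 − f_C:
f_C·(-20.3 − -35.9) = -13.094 − 0.463×(-35.9) = 3.527
f_C = 3.527 / 15.6 = 0.2261

0.226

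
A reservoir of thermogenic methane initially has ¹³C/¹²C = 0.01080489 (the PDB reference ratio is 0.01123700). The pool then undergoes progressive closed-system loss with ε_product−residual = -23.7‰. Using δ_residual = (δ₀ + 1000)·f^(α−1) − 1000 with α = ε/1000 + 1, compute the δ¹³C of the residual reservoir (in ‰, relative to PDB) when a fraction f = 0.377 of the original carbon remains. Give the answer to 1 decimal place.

-16.0‰

δ₀ = (0.01080489/0.01123700 − 1)×1000 = (0.961546 − 1)×1000 = -38.454‰
α − 1 = ε/1000 = -0.0237
f^(α−1) = 0.377^(-0.0237) = 1.023389
δ_res = (-38.454 + 1000) × 1.023389 − 1000 = 984.035 − 1000 = -15.96‰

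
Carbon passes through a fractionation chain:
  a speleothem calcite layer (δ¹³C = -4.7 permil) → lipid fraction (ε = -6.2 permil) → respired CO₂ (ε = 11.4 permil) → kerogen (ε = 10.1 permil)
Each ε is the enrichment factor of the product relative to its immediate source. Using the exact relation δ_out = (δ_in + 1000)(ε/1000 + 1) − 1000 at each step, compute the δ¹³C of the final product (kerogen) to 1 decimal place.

step 1: δ = (-4.70 + 1000)·(-6.2/1000 + 1) − 1000 = -10.87 permil
step 2: δ = (-10.87 + 1000)·(11.4/1000 + 1) − 1000 = 0.41 permil
step 3: δ = (0.41 + 1000)·(10.1/1000 + 1) − 1000 = 10.51 permil

10.5 permil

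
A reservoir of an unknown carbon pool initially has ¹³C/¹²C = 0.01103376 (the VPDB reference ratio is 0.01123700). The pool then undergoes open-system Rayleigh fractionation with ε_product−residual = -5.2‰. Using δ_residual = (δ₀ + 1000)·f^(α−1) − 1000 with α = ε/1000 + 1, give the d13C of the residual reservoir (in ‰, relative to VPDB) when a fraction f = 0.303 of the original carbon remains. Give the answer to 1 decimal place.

δ₀ = (0.01103376/0.01123700 − 1)×1000 = (0.981913 − 1)×1000 = -18.087‰
α − 1 = ε/1000 = -0.0052
f^(α−1) = 0.303^(-0.0052) = 1.006228
δ_res = (-18.087 + 1000) × 1.006228 − 1000 = 988.029 − 1000 = -11.97‰

-12.0‰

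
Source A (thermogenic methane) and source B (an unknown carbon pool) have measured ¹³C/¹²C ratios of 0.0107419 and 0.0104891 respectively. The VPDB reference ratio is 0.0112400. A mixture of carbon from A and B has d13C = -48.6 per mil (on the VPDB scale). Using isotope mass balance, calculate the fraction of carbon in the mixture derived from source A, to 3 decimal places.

δ_A = (0.0107419/0.0112400 − 1)×1000 = (0.955685 − 1)×1000 = -44.315 per mil
δ_B = (0.0104891/0.0112400 − 1)×1000 = (0.933194 − 1)×1000 = -66.806 per mil
f_A = (δ_mix − δ_B)/(δ_A − δ_B) = (-48.6 − (-66.806))/(-44.315 − (-66.806))
f_A = 18.206 / 22.491 = 0.8095

0.809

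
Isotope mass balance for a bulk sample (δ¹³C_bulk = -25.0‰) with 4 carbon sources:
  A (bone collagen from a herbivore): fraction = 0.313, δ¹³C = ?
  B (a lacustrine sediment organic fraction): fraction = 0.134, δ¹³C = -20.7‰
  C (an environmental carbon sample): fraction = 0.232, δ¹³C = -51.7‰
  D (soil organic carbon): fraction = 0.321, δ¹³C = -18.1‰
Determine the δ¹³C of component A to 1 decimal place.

-14.1‰

Isotope mass balance: δ_bulk = Σ fᵢ·δᵢ.
-25.0 = 0.313×δ_A + 0.134×(-20.7) + 0.232×(-51.7) + 0.321×(-18.1)
0.313·δ_A = -25.0 − (-20.578) = -4.422
δ_A = -4.422 / 0.313 = -14.13‰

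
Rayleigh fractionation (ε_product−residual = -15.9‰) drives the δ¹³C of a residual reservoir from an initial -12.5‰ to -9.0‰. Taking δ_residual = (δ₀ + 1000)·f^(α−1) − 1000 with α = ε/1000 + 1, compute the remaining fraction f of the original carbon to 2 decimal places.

0.80

α − 1 = ε/1000 = -0.0159
(δ_res + 1000)/(δ₀ + 1000) = (-9.0 + 1000)/(-12.5 + 1000) = 991.0/987.5 = 1.003544
f = 1.003544^(1/-0.0159) = exp(ln(1.003544)/-0.0159) = exp(0.00354/-0.0159)
f = exp(-0.2225) = 0.8005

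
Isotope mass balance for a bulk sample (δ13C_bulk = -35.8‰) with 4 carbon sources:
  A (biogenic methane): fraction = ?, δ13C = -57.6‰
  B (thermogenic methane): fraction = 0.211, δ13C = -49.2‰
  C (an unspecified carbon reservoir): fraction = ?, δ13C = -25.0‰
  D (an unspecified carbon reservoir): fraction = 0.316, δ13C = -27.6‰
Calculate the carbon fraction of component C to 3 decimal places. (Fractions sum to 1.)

Let f_C and f_A be the unknown fractions; fractions sum to 1 so f_C + f_A = 0.473.
Mass balance: Σ fᵢ·δᵢ = δ_bulk ⇒ f_C·(-25.0) + f_A·(-57.6) = -35.8 − (-19.103) = -16.697
Substitute f_A = 0.473 − f_C:
f_C·(-25.0 − -57.6) = -16.697 − 0.473×(-57.6) = 10.548
f_C = 10.548 / 32.6 = 0.3235

0.324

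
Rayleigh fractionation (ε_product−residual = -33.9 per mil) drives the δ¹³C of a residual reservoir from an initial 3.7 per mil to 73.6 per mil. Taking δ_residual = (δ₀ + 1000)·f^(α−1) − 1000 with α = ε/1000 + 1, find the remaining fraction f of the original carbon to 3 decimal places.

0.137

α − 1 = ε/1000 = -0.0339
(δ_res + 1000)/(δ₀ + 1000) = (73.6 + 1000)/(3.7 + 1000) = 1073.6/1003.7 = 1.069642
f = 1.069642^(1/-0.0339) = exp(ln(1.069642)/-0.0339) = exp(0.06732/-0.0339)
f = exp(-1.9860) = 0.1372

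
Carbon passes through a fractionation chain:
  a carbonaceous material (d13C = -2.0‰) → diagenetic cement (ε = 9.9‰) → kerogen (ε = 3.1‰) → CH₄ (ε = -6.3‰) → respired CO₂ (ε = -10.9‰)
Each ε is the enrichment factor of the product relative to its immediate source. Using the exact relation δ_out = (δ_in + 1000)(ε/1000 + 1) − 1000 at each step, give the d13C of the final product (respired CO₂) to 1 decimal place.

-6.3‰

step 1: δ = (-2.00 + 1000)·(9.9/1000 + 1) − 1000 = 7.88‰
step 2: δ = (7.88 + 1000)·(3.1/1000 + 1) − 1000 = 11.00‰
step 3: δ = (11.00 + 1000)·(-6.3/1000 + 1) − 1000 = 4.64‰
step 4: δ = (4.64 + 1000)·(-10.9/1000 + 1) − 1000 = -6.32‰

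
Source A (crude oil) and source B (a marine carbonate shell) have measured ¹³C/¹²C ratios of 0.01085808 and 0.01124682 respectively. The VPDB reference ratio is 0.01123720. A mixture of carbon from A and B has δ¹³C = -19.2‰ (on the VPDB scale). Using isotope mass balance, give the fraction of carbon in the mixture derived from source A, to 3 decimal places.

0.580

δ_A = (0.01085808/0.01123720 − 1)×1000 = (0.966262 − 1)×1000 = -33.738‰
δ_B = (0.01124682/0.01123720 − 1)×1000 = (1.000856 − 1)×1000 = 0.856‰
f_A = (δ_mix − δ_B)/(δ_A − δ_B) = (-19.2 − (0.856))/(-33.738 − (0.856))
f_A = -20.056 / -34.594 = 0.5798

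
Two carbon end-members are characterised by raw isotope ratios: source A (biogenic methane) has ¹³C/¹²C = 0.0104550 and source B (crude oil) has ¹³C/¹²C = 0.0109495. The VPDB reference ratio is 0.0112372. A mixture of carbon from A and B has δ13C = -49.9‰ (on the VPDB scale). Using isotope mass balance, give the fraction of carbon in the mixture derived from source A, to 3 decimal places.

δ_A = (0.0104550/0.0112372 − 1)×1000 = (0.930392 − 1)×1000 = -69.608‰
δ_B = (0.0109495/0.0112372 − 1)×1000 = (0.974398 − 1)×1000 = -25.602‰
f_A = (δ_mix − δ_B)/(δ_A − δ_B) = (-49.9 − (-25.602))/(-69.608 − (-25.602))
f_A = -24.298 / -44.006 = 0.5521

0.552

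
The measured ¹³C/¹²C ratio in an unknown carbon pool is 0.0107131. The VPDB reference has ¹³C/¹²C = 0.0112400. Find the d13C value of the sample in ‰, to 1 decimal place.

d13C = (R_sample / R_standard − 1) × 1000
R_sample / R_standard = 0.0107131 / 0.0112400 = 0.953123
d13C = (0.953123 − 1) × 1000 = -46.88‰

-46.9‰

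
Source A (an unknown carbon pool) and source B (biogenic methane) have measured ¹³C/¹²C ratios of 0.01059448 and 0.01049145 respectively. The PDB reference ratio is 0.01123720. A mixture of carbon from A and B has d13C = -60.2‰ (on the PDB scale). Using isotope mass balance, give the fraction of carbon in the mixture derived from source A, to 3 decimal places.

0.672

δ_A = (0.01059448/0.01123720 − 1)×1000 = (0.942804 − 1)×1000 = -57.196‰
δ_B = (0.01049145/0.01123720 − 1)×1000 = (0.933636 − 1)×1000 = -66.364‰
f_A = (δ_mix − δ_B)/(δ_A − δ_B) = (-60.2 − (-66.364))/(-57.196 − (-66.364))
f_A = 6.164 / 9.169 = 0.6723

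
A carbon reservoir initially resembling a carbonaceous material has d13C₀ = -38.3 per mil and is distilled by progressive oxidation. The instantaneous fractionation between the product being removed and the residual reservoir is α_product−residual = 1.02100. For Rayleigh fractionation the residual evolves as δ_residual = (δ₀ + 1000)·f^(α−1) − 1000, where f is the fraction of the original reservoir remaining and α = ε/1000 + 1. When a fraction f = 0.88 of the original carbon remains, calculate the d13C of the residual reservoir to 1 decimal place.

-40.9 per mil

Rayleigh residual: δ_res = (δ₀ + 1000)·f^(α−1) − 1000
α − 1 = 0.02100
f^(α−1) = 0.88^(0.02100) = 0.997319
δ_res = (-38.3 + 1000) × 0.997319 − 1000 = 959.122 − 1000 = -40.88 per mil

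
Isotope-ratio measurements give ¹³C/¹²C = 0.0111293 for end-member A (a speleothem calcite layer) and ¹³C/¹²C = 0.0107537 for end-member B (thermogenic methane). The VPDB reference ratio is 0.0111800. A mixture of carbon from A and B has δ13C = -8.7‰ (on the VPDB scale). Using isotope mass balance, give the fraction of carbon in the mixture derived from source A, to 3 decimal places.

δ_A = (0.0111293/0.0111800 − 1)×1000 = (0.995465 − 1)×1000 = -4.535‰
δ_B = (0.0107537/0.0111800 − 1)×1000 = (0.961869 − 1)×1000 = -38.131‰
f_A = (δ_mix − δ_B)/(δ_A − δ_B) = (-8.7 − (-38.131))/(-4.535 − (-38.131))
f_A = 29.431 / 33.596 = 0.8760

0.876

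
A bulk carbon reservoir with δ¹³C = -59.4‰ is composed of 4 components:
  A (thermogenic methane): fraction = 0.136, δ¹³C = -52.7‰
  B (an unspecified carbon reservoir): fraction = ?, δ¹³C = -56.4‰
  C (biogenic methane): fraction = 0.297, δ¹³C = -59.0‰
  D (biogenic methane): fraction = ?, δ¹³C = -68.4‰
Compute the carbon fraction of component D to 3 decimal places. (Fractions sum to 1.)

0.228

Let f_D and f_B be the unknown fractions; fractions sum to 1 so f_D + f_B = 0.567.
Mass balance: Σ fᵢ·δᵢ = δ_bulk ⇒ f_D·(-68.4) + f_B·(-56.4) = -59.4 − (-24.690) = -34.710
Substitute f_B = 0.567 − f_D:
f_D·(-68.4 − -56.4) = -34.710 − 0.567×(-56.4) = -2.731
f_D = -2.731 / -12.0 = 0.2276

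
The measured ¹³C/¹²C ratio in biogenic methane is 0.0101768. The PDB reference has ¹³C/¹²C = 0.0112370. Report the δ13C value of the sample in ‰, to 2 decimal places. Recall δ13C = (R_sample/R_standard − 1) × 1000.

-94.35‰

δ13C = (R_sample / R_standard − 1) × 1000
R_sample / R_standard = 0.0101768 / 0.0112370 = 0.905651
δ13C = (0.905651 − 1) × 1000 = -94.349‰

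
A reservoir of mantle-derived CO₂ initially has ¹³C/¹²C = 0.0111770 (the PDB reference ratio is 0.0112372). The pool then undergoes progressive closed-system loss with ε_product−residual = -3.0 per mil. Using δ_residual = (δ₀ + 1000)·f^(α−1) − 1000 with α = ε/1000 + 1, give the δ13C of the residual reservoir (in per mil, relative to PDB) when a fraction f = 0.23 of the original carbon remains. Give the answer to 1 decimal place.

δ₀ = (0.0111770/0.0112372 − 1)×1000 = (0.994643 − 1)×1000 = -5.357 per mil
α − 1 = ε/1000 = -0.0030
f^(α−1) = 0.23^(-0.0030) = 1.004419
δ_res = (-5.357 + 1000) × 1.004419 − 1000 = 999.038 − 1000 = -0.96 per mil

-1.0 per mil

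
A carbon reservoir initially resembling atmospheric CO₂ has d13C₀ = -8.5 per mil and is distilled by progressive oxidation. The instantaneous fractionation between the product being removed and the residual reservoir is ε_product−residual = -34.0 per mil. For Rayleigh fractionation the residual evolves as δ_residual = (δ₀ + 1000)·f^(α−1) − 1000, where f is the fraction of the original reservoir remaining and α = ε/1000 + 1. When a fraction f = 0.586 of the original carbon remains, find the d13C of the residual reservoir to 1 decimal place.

9.7 per mil

Rayleigh residual: δ_res = (δ₀ + 1000)·f^(α−1) − 1000
α = ε/1000 + 1 = 0.96600, so α − 1 = -0.03400
f^(α−1) = 0.586^(-0.03400) = 1.018337
δ_res = (-8.5 + 1000) × 1.018337 − 1000 = 1009.681 − 1000 = 9.68 per mil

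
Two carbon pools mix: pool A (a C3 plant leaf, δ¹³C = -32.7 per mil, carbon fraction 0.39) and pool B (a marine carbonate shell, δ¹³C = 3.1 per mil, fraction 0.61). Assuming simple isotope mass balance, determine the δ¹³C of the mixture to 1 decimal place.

-10.9 per mil

δ_mix = f_A·δ_A + f_B·δ_B
δ_mix = 0.39 × (-32.7) + 0.61 × (3.1)
δ_mix = -12.75 + 1.89 = -10.86 per mil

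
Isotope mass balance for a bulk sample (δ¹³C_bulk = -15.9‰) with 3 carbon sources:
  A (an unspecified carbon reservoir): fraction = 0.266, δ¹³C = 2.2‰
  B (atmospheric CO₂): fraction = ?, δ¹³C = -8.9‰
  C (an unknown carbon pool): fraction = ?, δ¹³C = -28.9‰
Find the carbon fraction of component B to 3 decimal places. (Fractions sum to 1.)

0.236

Let f_B and f_C be the unknown fractions; fractions sum to 1 so f_B + f_C = 0.734.
Mass balance: Σ fᵢ·δᵢ = δ_bulk ⇒ f_B·(-8.9) + f_C·(-28.9) = -15.9 − (0.585) = -16.485
Substitute f_C = 0.734 − f_B:
f_B·(-8.9 − -28.9) = -16.485 − 0.734×(-28.9) = 4.727
f_B = 4.727 / 20.0 = 0.2364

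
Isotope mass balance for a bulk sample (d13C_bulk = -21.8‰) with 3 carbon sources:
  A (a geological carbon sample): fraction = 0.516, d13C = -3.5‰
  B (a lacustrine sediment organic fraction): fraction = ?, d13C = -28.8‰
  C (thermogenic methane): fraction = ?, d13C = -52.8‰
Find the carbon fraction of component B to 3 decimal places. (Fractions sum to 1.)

0.232

Let f_B and f_C be the unknown fractions; fractions sum to 1 so f_B + f_C = 0.484.
Mass balance: Σ fᵢ·δᵢ = δ_bulk ⇒ f_B·(-28.8) + f_C·(-52.8) = -21.8 − (-1.806) = -19.994
Substitute f_C = 0.484 − f_B:
f_B·(-28.8 − -52.8) = -19.994 − 0.484×(-52.8) = 5.561
f_B = 5.561 / 24.0 = 0.2317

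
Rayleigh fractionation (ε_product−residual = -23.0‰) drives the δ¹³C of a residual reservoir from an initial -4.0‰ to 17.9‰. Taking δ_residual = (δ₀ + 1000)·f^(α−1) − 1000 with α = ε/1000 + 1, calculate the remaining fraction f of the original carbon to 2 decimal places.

α − 1 = ε/1000 = -0.0230
(δ_res + 1000)/(δ₀ + 1000) = (17.9 + 1000)/(-4.0 + 1000) = 1017.9/996.0 = 1.021988
f = 1.021988^(1/-0.0230) = exp(ln(1.021988)/-0.0230) = exp(0.02175/-0.0230)
f = exp(-0.9456) = 0.3884

0.39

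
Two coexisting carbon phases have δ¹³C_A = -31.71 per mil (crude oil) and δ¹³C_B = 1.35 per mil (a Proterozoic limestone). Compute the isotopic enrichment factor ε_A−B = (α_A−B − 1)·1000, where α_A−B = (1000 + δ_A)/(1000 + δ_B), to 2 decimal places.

-33.02 per mil

α_A−B = (1000 + -31.71) / (1000 + 1.35) = 968.29 / 1001.35 = 0.966985
ε_A−B = (0.966985 − 1) × 1000 = -33.015 per mil
(The approximation ε ≈ δ_A − δ_B would give -33.06 per mil.)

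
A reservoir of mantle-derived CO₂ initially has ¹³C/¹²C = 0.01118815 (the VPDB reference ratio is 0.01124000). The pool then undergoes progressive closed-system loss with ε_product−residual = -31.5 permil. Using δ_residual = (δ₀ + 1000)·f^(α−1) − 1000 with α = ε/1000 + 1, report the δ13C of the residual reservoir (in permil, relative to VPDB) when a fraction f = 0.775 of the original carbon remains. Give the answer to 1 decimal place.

δ₀ = (0.01118815/0.01124000 − 1)×1000 = (0.995387 − 1)×1000 = -4.613 permil
α − 1 = ε/1000 = -0.0315
f^(α−1) = 0.775^(-0.0315) = 1.008061
δ_res = (-4.613 + 1000) × 1.008061 − 1000 = 1003.411 − 1000 = 3.41 permil

3.4 permil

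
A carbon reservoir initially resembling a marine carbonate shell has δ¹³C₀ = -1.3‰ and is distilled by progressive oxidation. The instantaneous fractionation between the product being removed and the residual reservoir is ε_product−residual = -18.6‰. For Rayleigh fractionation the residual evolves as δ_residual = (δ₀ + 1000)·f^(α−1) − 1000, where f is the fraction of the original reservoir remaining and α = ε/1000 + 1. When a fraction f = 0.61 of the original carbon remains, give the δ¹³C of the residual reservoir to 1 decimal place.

7.9‰

Rayleigh residual: δ_res = (δ₀ + 1000)·f^(α−1) − 1000
α = ε/1000 + 1 = 0.98140, so α − 1 = -0.01860
f^(α−1) = 0.61^(-0.01860) = 1.009236
δ_res = (-1.3 + 1000) × 1.009236 − 1000 = 1007.924 − 1000 = 7.92‰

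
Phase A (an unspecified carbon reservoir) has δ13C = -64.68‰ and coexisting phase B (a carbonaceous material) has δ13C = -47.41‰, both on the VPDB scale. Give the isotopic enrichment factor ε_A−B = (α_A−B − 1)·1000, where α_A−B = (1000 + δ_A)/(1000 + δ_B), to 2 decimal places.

-18.13‰

α_A−B = (1000 + -64.68) / (1000 + -47.41) = 935.32 / 952.59 = 0.981870
ε_A−B = (0.981870 − 1) × 1000 = -18.130‰
(The approximation ε ≈ δ_A − δ_B would give -17.27‰.)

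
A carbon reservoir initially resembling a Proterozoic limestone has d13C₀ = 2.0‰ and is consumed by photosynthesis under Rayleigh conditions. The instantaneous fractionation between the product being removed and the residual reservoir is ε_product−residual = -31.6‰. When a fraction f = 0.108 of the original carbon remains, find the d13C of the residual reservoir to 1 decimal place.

75.0‰

Rayleigh residual: δ_res = (δ₀ + 1000)·f^(α−1) − 1000
α = ε/1000 + 1 = 0.96840, so α − 1 = -0.03160
f^(α−1) = 0.108^(-0.03160) = 1.072862
δ_res = (2.0 + 1000) × 1.072862 − 1000 = 1075.008 − 1000 = 75.01‰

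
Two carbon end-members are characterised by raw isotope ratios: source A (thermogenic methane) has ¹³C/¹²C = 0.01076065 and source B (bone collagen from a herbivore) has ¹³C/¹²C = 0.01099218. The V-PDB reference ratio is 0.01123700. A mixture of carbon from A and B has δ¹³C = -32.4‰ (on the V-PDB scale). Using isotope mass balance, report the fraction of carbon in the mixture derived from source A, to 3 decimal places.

δ_A = (0.01076065/0.01123700 − 1)×1000 = (0.957609 − 1)×1000 = -42.391‰
δ_B = (0.01099218/0.01123700 − 1)×1000 = (0.978213 − 1)×1000 = -21.787‰
f_A = (δ_mix − δ_B)/(δ_A − δ_B) = (-32.4 − (-21.787))/(-42.391 − (-21.787))
f_A = -10.613 / -20.604 = 0.5151

0.515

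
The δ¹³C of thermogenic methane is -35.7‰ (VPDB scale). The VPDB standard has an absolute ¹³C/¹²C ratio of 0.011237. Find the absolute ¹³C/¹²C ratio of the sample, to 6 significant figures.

R_sample = R_standard × (δ¹³C/1000 + 1)
R_sample = 0.011237 × (-35.7/1000 + 1) = 0.011237 × 0.964300
R_sample = 0.0108358

0.0108358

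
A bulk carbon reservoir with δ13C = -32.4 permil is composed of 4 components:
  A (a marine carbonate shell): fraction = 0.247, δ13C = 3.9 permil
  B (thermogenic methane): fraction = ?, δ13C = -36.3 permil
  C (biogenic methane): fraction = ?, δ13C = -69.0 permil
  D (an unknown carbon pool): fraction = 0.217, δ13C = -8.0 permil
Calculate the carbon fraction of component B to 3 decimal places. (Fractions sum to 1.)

0.164

Let f_B and f_C be the unknown fractions; fractions sum to 1 so f_B + f_C = 0.536.
Mass balance: Σ fᵢ·δᵢ = δ_bulk ⇒ f_B·(-36.3) + f_C·(-69.0) = -32.4 − (-0.773) = -31.627
Substitute f_C = 0.536 − f_B:
f_B·(-36.3 − -69.0) = -31.627 − 0.536×(-69.0) = 5.357
f_B = 5.357 / 32.7 = 0.1638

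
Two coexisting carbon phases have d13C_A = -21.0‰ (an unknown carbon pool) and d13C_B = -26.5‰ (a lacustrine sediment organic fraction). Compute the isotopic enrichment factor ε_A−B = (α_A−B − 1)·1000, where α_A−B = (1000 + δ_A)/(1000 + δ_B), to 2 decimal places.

α_A−B = (1000 + -21.0) / (1000 + -26.5) = 979.0 / 973.5 = 1.005650
ε_A−B = (1.005650 − 1) × 1000 = 5.650‰
(The approximation ε ≈ δ_A − δ_B would give 5.5‰.)

5.65‰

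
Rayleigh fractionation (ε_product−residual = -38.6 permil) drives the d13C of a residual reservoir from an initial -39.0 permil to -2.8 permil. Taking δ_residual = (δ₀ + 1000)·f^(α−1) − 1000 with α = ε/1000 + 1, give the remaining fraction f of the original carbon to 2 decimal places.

0.38

α − 1 = ε/1000 = -0.0386
(δ_res + 1000)/(δ₀ + 1000) = (-2.8 + 1000)/(-39.0 + 1000) = 997.2/961.0 = 1.037669
f = 1.037669^(1/-0.0386) = exp(ln(1.037669)/-0.0386) = exp(0.03698/-0.0386)
f = exp(-0.9580) = 0.3837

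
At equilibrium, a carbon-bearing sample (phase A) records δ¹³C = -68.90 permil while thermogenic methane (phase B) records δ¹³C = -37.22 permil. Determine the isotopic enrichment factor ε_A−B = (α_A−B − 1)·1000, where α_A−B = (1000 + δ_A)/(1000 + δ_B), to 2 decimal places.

-32.90 permil

α_A−B = (1000 + -68.90) / (1000 + -37.22) = 931.10 / 962.78 = 0.967095
ε_A−B = (0.967095 − 1) × 1000 = -32.905 permil
(The approximation ε ≈ δ_A − δ_B would give -31.68 permil.)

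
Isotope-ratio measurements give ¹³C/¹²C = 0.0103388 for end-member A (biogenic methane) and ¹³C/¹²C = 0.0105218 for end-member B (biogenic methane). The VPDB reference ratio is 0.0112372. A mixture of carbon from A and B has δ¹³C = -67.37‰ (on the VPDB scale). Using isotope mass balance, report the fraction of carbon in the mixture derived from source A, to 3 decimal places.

0.228

δ_A = (0.0103388/0.0112372 − 1)×1000 = (0.920051 − 1)×1000 = -79.949‰
δ_B = (0.0105218/0.0112372 − 1)×1000 = (0.936336 − 1)×1000 = -63.664‰
f_A = (δ_mix − δ_B)/(δ_A − δ_B) = (-67.37 − (-63.664))/(-79.949 − (-63.664))
f_A = -3.706 / -16.285 = 0.2276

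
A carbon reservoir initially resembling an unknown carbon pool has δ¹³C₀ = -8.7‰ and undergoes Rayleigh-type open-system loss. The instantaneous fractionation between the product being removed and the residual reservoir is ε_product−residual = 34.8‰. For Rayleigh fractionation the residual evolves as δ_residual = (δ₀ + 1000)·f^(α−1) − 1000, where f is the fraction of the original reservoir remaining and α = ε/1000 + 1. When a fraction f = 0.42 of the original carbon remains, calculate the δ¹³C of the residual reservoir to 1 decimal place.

Rayleigh residual: δ_res = (δ₀ + 1000)·f^(α−1) − 1000
α = ε/1000 + 1 = 1.03480, so α − 1 = 0.03480
f^(α−1) = 0.42^(0.03480) = 0.970262
δ_res = (-8.7 + 1000) × 0.970262 − 1000 = 961.821 − 1000 = -38.18‰

-38.2‰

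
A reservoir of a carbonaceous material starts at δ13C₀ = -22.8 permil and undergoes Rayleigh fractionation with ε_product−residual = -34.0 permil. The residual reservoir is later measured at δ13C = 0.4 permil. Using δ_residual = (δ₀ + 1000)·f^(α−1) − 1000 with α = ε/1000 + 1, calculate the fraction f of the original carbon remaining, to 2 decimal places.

α − 1 = ε/1000 = -0.0340
(δ_res + 1000)/(δ₀ + 1000) = (0.4 + 1000)/(-22.8 + 1000) = 1000.4/977.2 = 1.023741
f = 1.023741^(1/-0.0340) = exp(ln(1.023741)/-0.0340) = exp(0.02346/-0.0340)
f = exp(-0.6901) = 0.5015

0.50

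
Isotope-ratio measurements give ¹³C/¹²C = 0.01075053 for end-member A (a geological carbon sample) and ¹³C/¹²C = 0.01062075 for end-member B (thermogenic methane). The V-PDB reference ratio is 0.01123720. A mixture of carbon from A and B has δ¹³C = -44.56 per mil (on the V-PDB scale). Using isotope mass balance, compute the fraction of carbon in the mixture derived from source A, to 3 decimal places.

0.892

δ_A = (0.01075053/0.01123720 − 1)×1000 = (0.956691 − 1)×1000 = -43.309 per mil
δ_B = (0.01062075/0.01123720 − 1)×1000 = (0.945142 − 1)×1000 = -54.858 per mil
f_A = (δ_mix − δ_B)/(δ_A − δ_B) = (-44.56 − (-54.858))/(-43.309 − (-54.858))
f_A = 10.298 / 11.549 = 0.8917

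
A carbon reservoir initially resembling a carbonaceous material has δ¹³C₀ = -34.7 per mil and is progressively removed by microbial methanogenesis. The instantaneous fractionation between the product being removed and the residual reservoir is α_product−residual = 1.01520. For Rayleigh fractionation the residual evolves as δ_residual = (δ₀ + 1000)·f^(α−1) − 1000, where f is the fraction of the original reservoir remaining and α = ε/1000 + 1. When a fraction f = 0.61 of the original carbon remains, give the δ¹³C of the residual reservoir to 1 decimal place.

Rayleigh residual: δ_res = (δ₀ + 1000)·f^(α−1) − 1000
α − 1 = 0.01520
f^(α−1) = 0.61^(0.01520) = 0.992515
δ_res = (-34.7 + 1000) × 0.992515 − 1000 = 958.075 − 1000 = -41.93 per mil

-41.9 per mil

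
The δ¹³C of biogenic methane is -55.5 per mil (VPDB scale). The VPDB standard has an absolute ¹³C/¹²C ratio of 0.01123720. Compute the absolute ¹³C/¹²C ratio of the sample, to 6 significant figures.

R_sample = R_standard × (δ¹³C/1000 + 1)
R_sample = 0.01123720 × (-55.5/1000 + 1) = 0.01123720 × 0.944500
R_sample = 0.0106135

0.0106135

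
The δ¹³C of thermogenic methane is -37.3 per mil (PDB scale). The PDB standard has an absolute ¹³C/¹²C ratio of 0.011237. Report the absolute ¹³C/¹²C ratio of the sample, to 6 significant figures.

0.0108179

R_sample = R_standard × (δ¹³C/1000 + 1)
R_sample = 0.011237 × (-37.3/1000 + 1) = 0.011237 × 0.962700
R_sample = 0.0108179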